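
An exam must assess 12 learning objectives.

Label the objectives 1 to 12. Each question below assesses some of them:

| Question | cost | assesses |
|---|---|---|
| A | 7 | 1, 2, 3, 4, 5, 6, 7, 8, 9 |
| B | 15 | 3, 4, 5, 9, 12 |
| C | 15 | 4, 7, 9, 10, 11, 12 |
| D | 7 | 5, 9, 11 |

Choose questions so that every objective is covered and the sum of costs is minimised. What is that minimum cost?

A, C together cover every objective (A ∪ C = {1, 2, 3, 4, 5, 6, 7, 8, 9, 10, 11, 12}); total cost 7 + 15 = 22.
No covering selection has total cost below 22.

22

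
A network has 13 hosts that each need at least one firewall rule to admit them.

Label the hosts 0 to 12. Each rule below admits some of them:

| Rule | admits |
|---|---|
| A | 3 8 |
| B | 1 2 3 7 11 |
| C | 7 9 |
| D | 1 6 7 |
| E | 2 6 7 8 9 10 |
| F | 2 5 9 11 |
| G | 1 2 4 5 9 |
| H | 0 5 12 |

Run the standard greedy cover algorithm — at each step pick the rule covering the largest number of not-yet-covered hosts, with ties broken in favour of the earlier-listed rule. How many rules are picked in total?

Greedy: pick E (covers 6 new) → pick B (covers 3 new) → pick H (covers 3 new) → pick G (covers 1 new). Total picks: 4.

4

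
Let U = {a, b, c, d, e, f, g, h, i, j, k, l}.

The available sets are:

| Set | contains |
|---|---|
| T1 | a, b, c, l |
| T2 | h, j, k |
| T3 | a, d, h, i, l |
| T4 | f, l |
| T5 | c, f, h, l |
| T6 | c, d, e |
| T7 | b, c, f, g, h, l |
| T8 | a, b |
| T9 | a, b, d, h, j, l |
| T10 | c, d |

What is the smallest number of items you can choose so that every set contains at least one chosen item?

Take T = {a, c, f, k}. Each listed set contains at least one of these, so T is a hitting set of size 4.
The sets T2, T4, T6, T8 are pairwise disjoint, so any hitting set needs a separate item for each — at least 4. Hence 4 is optimal.

4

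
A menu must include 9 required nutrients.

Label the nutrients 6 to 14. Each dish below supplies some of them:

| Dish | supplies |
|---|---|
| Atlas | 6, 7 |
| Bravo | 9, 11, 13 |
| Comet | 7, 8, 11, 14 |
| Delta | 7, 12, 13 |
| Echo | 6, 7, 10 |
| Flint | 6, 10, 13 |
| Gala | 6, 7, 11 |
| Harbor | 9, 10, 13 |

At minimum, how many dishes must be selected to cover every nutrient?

Bravo and Comet and Delta and Flint together: Bravo ∪ Comet ∪ Delta ∪ Flint = {6, 7, 8, 9, 10, 11, 12, 13, 14} — every nutrient is covered.
No 3 of the 8 dishes cover everything (all 56 combinations miss at least one nutrient), so 4 is optimal.

4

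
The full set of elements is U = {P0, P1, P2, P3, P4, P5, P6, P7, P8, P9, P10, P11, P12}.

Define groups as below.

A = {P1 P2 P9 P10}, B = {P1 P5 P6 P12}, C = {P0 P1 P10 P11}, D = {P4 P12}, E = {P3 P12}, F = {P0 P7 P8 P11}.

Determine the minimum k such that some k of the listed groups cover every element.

5

A and B and D and E and F together: A ∪ B ∪ D ∪ E ∪ F = {P0, P1, P2, P3, P4, P5, P6, P7, P8, P9, P10, P11, P12} — every element is covered.
No 4 of the 6 groups cover everything (all 15 combinations miss at least one element), so 5 is optimal.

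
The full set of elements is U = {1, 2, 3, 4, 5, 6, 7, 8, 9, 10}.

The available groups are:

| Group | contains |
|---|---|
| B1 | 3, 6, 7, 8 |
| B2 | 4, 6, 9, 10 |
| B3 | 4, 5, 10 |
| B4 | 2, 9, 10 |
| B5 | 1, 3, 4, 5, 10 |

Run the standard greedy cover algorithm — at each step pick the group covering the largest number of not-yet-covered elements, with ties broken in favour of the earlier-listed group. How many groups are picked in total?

Greedy: pick B5 (covers 5 new) → pick B1 (covers 3 new) → pick B4 (covers 2 new). Total picks: 3.

3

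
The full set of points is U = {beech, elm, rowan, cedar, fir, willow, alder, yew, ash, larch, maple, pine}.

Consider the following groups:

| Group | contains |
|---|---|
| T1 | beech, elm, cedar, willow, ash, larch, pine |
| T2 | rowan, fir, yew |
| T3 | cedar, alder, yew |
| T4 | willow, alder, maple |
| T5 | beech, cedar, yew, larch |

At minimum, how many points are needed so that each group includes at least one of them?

2

H = {willow, yew} meets every group (each contains at least one member of H), and |H| = 2.
The groups T4, T5 are pairwise disjoint, so any hitting set needs a separate point for each — at least 2. Hence 2 is optimal.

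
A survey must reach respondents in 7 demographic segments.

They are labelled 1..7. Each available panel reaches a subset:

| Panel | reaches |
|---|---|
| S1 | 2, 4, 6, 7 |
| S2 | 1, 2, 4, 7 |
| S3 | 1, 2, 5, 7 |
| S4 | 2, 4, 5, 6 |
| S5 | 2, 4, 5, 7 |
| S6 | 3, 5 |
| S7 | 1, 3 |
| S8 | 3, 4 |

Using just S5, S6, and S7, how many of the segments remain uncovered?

Union of S5, S6, S7 = {1, 2, 3, 4, 5, 7}.
Not covered: 6 — 1 segment.

1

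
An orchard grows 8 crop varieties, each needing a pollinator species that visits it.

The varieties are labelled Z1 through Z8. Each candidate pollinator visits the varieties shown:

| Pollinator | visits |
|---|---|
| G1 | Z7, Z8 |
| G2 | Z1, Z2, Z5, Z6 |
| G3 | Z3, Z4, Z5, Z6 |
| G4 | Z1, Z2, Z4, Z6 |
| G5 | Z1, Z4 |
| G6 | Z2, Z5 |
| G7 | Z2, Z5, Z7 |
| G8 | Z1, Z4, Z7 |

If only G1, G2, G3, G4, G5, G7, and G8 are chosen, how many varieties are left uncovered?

Union of G1, G2, G3, G4, G5, G7, G8 = {Z1, Z2, Z3, Z4, Z5, Z6, Z7, Z8} — that's every variety, so 0 are uncovered.

0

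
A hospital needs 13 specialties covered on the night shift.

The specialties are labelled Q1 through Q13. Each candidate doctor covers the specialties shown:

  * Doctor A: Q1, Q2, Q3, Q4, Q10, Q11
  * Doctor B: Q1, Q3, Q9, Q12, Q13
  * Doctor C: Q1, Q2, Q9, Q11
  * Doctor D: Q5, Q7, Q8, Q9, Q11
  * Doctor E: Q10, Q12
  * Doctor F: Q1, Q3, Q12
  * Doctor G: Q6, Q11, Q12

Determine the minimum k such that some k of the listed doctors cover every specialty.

4

Take {A, B, D, G}. Their union is {Q1, Q2, Q3, Q4, Q5, Q6, Q7, Q8, Q9, Q10, Q11, Q12, Q13}, which is all 13 specialties.
No 3 of the 7 doctors cover everything (all 35 combinations miss at least one specialty), so 4 is optimal.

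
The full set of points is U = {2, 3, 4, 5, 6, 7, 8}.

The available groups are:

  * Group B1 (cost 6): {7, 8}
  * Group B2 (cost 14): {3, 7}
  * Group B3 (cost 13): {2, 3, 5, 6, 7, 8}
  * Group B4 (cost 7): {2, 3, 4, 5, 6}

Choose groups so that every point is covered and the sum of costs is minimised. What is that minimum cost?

13

B1, B4 together cover every point (B1 ∪ B4 = {2, 3, 4, 5, 6, 7, 8}); total cost 6 + 7 = 13.
No covering selection has total cost below 13.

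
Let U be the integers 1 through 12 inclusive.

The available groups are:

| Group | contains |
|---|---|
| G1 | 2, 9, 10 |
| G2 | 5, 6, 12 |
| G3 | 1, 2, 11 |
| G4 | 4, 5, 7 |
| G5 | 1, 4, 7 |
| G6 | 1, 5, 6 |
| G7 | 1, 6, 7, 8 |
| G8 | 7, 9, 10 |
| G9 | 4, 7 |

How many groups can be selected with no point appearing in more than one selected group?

3

G1, G2, G5 are pairwise disjoint (G1={2,9,10}; G2={5,6,12}; G5={1,4,7}).
Every remaining group overlaps one of these, and no 4 of the listed groups are pairwise disjoint, so 3 is the maximum.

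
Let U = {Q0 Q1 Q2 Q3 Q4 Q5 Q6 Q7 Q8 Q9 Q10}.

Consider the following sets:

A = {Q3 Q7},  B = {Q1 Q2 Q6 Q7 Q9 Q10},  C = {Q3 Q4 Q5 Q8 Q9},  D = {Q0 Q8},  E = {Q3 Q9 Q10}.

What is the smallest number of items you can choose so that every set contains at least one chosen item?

Take H = {Q2, Q3, Q8}. Each listed set contains at least one of these, so H is a hitting set of size 3.
No choice of 2 items meets every set, so 3 is the minimum.

3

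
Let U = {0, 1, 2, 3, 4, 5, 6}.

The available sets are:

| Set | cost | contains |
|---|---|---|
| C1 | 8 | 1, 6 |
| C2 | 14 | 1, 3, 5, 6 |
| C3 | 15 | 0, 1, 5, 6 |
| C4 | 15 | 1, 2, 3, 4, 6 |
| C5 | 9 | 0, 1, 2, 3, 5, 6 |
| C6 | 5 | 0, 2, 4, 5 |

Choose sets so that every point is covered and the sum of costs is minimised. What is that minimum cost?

14

C5, C6 together cover every point (C5 ∪ C6 = {0, 1, 2, 3, 4, 5, 6}); total cost 9 + 5 = 14.
No covering selection has total cost below 14.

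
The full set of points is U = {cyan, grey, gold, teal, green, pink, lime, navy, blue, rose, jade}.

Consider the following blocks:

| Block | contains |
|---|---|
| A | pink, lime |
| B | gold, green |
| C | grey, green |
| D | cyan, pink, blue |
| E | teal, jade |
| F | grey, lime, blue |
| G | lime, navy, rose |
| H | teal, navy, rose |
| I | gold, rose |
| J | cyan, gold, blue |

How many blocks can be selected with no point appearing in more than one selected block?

4

A, C, E, I are pairwise disjoint (A={pink,lime}; C={grey,green}; E={teal,jade}; I={gold,rose}).
Every remaining block overlaps one of these, and no 5 of the listed blocks are pairwise disjoint, so 4 is the maximum.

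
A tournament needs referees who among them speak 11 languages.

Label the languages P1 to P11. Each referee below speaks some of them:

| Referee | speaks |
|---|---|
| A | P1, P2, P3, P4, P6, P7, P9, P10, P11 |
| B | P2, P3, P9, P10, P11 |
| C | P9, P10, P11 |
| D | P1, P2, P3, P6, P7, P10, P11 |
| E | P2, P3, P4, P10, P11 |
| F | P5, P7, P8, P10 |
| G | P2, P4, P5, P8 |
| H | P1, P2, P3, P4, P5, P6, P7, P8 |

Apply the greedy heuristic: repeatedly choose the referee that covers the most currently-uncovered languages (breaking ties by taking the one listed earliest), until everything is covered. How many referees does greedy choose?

Greedy: pick A (covers 9 new) → pick F (covers 2 new). Total picks: 2.

2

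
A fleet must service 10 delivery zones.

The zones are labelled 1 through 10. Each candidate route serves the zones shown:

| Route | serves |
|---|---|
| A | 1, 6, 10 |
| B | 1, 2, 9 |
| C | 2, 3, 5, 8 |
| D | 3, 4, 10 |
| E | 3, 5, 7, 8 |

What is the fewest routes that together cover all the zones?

Take {A, B, D, E}. Their union is {1, 2, 3, 4, 5, 6, 7, 8, 9, 10}, which is all 10 zones.
Only D contains 4, so D is forced; the remaining 7 zones need at least 3 more routes (each remaining route adds at most 3) — so at least 4 routes are needed, and 4 is optimal.

4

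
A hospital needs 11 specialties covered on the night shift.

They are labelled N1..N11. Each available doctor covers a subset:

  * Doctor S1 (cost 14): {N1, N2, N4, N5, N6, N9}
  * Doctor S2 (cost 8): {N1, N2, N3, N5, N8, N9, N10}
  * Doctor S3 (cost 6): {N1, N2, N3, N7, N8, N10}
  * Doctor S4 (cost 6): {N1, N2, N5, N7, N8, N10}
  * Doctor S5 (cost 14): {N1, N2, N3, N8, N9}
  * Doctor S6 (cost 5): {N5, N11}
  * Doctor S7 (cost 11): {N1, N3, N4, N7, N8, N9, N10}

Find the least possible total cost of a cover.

25

S1, S3, S6 together cover every specialty (S1 ∪ S3 ∪ S6 = {N1, N2, N3, N4, N5, N6, N7, N8, N9, N10, N11}); total cost 14 + 6 + 5 = 25.
No covering selection has total cost below 25.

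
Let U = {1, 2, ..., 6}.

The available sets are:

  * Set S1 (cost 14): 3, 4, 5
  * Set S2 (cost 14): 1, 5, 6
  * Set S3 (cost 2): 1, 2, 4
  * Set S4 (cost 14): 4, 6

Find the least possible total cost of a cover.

30

S1, S2, S3 together cover every point (S1 ∪ S2 ∪ S3 = {1, 2, 3, 4, 5, 6}); total cost 14 + 14 + 2 = 30.
No covering selection has total cost below 30.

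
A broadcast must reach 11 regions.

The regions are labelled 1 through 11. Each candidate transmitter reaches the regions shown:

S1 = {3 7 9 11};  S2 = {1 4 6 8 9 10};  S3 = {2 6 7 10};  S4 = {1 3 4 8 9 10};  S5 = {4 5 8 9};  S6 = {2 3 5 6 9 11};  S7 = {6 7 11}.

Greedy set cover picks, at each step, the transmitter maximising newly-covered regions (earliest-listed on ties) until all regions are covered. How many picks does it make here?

Greedy: pick S2 (covers 6 new) → pick S6 (covers 4 new) → pick S1 (covers 1 new). Total picks: 3.

3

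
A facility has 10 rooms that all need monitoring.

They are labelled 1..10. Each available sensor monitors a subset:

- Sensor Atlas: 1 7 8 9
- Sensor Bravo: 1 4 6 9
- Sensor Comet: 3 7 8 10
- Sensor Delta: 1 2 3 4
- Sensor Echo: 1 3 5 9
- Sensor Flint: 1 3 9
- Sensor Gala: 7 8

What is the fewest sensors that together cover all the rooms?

Take {Bravo, Comet, Delta, Echo}. Their union is {1, 2, 3, 4, 5, 6, 7, 8, 9, 10}, which is all 10 rooms.
No 3 of the 7 sensors cover everything (all 35 combinations miss at least one room), so 4 is optimal.

4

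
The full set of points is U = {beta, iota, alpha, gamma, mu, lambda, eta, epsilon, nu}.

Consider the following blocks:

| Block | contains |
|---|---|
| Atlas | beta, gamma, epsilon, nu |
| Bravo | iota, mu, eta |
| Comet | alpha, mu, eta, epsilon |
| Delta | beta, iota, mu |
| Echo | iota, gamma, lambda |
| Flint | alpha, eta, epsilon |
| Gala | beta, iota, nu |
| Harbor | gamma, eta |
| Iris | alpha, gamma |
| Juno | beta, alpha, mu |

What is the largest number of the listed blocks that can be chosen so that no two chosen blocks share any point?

2

Echo, Flint are pairwise disjoint (Echo={iota,gamma,lambda}; Flint={alpha,eta,epsilon}).
Every remaining block overlaps one of these, and no 3 of the listed blocks are pairwise disjoint, so 2 is the maximum.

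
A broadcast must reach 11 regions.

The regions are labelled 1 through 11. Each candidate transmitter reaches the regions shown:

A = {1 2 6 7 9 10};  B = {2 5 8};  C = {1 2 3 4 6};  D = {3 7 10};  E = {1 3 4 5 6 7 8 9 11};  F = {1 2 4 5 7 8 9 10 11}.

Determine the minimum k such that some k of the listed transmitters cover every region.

2

E and F together: E ∪ F = {1, 2, 3, 4, 5, 6, 7, 8, 9, 10, 11} — every region is covered.
No single transmitter has all 11 regions (the largest, E, has 9), so 2 is optimal.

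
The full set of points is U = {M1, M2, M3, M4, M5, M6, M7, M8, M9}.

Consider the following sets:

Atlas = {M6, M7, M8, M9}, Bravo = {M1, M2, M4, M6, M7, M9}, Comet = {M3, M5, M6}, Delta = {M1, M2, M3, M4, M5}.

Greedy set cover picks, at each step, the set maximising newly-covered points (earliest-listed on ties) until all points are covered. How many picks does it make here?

3

Greedy: pick Bravo (covers 6 new) → pick Comet (covers 2 new) → pick Atlas (covers 1 new). Total picks: 3.
(The true minimum cover uses only 2 sets, so greedy is not optimal here.)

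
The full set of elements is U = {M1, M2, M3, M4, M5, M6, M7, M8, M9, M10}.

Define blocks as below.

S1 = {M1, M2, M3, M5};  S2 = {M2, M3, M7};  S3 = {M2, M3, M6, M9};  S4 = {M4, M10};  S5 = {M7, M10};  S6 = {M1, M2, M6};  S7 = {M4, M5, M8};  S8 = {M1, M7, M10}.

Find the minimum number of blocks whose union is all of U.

3

S3 and S7 and S8 together: S3 ∪ S7 ∪ S8 = {M1, M2, M3, M4, M5, M6, M7, M8, M9, M10} — every element is covered.
Each block has at most 4 elements, and 2·4 = 8 < 10 — so at least 3 blocks are needed, and 3 is optimal.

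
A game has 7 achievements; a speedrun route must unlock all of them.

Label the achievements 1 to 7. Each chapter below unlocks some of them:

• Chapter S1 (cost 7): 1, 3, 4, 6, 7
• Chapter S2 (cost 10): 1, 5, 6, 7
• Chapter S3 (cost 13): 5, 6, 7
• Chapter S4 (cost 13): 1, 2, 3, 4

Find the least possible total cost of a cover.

23

S2, S4 together cover every achievement (S2 ∪ S4 = {1, 2, 3, 4, 5, 6, 7}); total cost 10 + 13 = 23.
The greedy pick S1, S2, S4 costs 30; no covering selection beats 23.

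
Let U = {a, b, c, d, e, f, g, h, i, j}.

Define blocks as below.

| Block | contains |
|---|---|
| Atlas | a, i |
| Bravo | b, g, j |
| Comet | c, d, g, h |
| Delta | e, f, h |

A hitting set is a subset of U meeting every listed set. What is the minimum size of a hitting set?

Take T = {f, g, i}. Each listed block contains at least one of these, so T is a hitting set of size 3.
The blocks Atlas, Bravo, Delta are pairwise disjoint, so any hitting set needs a separate item for each — at least 3. Hence 3 is optimal.

3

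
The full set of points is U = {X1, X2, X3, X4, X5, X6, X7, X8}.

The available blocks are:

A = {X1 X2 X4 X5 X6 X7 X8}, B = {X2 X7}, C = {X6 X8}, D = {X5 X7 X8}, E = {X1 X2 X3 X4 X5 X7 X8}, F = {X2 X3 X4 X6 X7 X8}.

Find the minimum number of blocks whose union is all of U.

A and E together: A ∪ E = {X1, X2, X3, X4, X5, X6, X7, X8} — every point is covered.
No single block has all 8 points (the largest, A, has 7), so 2 is optimal.

2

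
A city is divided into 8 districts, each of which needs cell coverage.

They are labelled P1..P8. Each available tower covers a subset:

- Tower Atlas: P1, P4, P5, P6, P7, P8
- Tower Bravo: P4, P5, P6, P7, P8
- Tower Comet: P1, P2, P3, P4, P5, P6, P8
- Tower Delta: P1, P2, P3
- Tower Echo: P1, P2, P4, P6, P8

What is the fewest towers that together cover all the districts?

Take {Atlas, Delta}. Their union is {P1, P2, P3, P4, P5, P6, P7, P8}, which is all 8 districts.
No single tower has all 8 districts (the largest, Comet, has 7), so 2 is optimal.

2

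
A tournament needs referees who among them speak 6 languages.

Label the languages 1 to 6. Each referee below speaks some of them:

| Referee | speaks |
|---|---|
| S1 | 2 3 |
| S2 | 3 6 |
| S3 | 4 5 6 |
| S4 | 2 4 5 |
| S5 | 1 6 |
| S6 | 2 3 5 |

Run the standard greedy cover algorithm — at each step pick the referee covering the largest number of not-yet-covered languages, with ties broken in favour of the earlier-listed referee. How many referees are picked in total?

3

Greedy: pick S3 (covers 3 new) → pick S1 (covers 2 new) → pick S5 (covers 1 new). Total picks: 3.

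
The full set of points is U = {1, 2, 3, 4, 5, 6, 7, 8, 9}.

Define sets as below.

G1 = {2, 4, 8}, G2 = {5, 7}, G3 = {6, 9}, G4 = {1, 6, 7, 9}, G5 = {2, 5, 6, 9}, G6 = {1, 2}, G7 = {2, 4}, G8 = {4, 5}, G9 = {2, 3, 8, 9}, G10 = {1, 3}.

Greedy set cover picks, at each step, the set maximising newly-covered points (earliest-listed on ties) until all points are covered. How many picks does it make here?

4

Greedy: pick G4 (covers 4 new) → pick G1 (covers 3 new) → pick G2 (covers 1 new) → pick G9 (covers 1 new). Total picks: 4.
(The true minimum cover uses only 3 sets, so greedy is not optimal here.)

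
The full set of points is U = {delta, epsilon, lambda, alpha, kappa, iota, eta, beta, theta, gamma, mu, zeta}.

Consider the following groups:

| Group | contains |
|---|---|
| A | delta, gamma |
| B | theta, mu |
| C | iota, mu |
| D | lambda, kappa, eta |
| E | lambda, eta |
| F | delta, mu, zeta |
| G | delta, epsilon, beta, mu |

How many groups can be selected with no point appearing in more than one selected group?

3

A, C, D are pairwise disjoint (A={delta,gamma}; C={iota,mu}; D={lambda,kappa,eta}).
Every remaining group overlaps one of these, and no 4 of the listed groups are pairwise disjoint, so 3 is the maximum.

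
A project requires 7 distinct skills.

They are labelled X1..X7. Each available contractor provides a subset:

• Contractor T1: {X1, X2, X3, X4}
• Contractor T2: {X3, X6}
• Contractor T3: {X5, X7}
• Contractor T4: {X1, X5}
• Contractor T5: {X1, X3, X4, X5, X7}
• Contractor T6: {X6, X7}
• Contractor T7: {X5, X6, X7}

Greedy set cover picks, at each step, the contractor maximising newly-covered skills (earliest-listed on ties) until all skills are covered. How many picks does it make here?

Greedy: pick T5 (covers 5 new) → pick T1 (covers 1 new) → pick T2 (covers 1 new). Total picks: 3.
(The true minimum cover uses only 2 contractors, so greedy is not optimal here.)

3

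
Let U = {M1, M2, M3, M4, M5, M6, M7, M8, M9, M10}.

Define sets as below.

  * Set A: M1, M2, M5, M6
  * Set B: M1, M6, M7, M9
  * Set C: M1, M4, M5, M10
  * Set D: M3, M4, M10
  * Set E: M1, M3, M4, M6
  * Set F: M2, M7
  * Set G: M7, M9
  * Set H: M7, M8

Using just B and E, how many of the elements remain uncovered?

Union of B, E = {M1, M3, M4, M6, M7, M9}.
Not covered: M2, M5, M8, M10 — 4 elements.

4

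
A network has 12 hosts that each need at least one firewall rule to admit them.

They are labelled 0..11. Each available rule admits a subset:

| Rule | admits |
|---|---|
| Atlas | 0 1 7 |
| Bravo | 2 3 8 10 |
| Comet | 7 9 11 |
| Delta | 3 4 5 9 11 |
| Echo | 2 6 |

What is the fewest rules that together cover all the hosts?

Take {Atlas, Bravo, Delta, Echo}. Their union is {0, 1, 2, 3, 4, 5, 6, 7, 8, 9, 10, 11}, which is all 12 hosts.
Only Delta contains 4, so Delta is forced; the remaining 7 hosts need at least 3 more rules (each remaining rule adds at most 3) — so at least 4 rules are needed, and 4 is optimal.

4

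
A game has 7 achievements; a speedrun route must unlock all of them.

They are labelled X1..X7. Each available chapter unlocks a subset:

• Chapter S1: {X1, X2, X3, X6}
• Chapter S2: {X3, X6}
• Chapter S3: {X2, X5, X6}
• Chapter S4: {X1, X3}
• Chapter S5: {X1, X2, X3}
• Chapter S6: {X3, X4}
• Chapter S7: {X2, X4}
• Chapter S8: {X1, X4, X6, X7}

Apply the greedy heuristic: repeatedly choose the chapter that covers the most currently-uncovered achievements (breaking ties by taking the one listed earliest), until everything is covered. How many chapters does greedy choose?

3

Greedy: pick S1 (covers 4 new) → pick S8 (covers 2 new) → pick S3 (covers 1 new). Total picks: 3.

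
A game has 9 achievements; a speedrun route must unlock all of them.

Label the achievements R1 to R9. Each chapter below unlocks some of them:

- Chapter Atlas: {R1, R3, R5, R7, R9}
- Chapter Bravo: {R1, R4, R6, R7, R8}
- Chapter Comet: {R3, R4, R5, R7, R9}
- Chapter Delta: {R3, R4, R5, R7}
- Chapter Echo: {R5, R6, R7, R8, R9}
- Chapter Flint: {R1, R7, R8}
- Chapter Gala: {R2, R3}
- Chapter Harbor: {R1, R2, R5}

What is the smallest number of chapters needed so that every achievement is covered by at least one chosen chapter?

3

Take {Atlas, Bravo, Gala}. Their union is {R1, R2, R3, R4, R5, R6, R7, R8, R9}, which is all 9 achievements.
No 2 of the 8 chapters cover everything (all 28 combinations miss at least one achievement), so 3 is optimal.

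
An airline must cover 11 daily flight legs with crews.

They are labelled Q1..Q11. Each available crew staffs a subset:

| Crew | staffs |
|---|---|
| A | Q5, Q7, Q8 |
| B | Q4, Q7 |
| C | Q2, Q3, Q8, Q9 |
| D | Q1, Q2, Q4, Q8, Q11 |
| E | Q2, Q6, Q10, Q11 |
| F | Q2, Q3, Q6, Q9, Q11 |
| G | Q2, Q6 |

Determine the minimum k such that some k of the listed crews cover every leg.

A and C and D and E together: A ∪ C ∪ D ∪ E = {Q1, Q2, Q3, Q4, Q5, Q6, Q7, Q8, Q9, Q10, Q11} — every leg is covered.
Only E contains Q10, so E is forced; the remaining 7 legs need at least 3 more crews (each remaining crew adds at most 3) — so at least 4 crews are needed, and 4 is optimal.

4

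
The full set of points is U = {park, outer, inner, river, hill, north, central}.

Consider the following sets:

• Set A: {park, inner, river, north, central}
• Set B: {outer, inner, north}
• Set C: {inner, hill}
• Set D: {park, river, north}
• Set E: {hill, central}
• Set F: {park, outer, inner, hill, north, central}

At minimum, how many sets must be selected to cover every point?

A and F together: A ∪ F = {park, outer, inner, river, hill, north, central} — every point is covered.
No single set has all 7 points (the largest, F, has 6), so 2 is optimal.

2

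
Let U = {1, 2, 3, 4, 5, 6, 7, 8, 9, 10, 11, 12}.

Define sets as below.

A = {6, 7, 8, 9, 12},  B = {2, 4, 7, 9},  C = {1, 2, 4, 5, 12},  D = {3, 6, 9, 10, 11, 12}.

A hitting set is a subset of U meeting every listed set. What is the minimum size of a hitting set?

Take H = {1, 9}. Each listed set contains at least one of these, so H is a hitting set of size 2.
No single point lies in every set, so at least 2 are needed and 2 is optimal.

2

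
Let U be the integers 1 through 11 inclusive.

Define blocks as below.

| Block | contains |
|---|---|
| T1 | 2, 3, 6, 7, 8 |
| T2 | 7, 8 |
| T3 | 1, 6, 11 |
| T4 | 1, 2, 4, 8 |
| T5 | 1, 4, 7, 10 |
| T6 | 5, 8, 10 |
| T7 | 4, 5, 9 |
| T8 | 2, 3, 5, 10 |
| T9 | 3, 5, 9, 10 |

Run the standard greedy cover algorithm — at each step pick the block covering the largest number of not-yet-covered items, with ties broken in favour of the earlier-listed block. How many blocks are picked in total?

4

Greedy: pick T1 (covers 5 new) → pick T5 (covers 3 new) → pick T7 (covers 2 new) → pick T3 (covers 1 new). Total picks: 4.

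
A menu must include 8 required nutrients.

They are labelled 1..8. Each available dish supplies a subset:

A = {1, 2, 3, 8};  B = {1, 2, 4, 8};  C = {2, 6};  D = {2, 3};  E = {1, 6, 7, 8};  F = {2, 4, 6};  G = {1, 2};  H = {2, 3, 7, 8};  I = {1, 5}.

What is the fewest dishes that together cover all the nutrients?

Take {F, H, I}. Their union is {1, 2, 3, 4, 5, 6, 7, 8}, which is all 8 nutrients.
Only I contains 5, so I is forced; the remaining 6 nutrients need at least 2 more dishes (each remaining dish adds at most 4) — so at least 3 dishes are needed, and 3 is optimal.

3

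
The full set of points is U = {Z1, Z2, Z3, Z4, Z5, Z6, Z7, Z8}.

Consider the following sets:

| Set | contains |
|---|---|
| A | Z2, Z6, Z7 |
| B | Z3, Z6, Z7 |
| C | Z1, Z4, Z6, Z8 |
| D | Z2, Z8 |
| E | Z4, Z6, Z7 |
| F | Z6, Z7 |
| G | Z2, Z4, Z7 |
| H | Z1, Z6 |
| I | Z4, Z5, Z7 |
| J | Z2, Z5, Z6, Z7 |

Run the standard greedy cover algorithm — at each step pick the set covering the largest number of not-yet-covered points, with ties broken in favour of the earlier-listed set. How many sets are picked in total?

Greedy: pick C (covers 4 new) → pick J (covers 3 new) → pick B (covers 1 new). Total picks: 3.

3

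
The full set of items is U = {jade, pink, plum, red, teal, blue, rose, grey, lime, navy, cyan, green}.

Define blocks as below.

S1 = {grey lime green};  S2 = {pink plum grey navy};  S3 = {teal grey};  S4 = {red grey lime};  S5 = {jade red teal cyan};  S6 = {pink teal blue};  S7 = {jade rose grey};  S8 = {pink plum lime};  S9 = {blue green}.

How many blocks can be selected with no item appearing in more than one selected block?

S2, S5, S9 are pairwise disjoint (S2={pink,plum,grey,navy}; S5={jade,red,teal,cyan}; S9={blue,green}).
Every remaining block overlaps one of these, and no 4 of the listed blocks are pairwise disjoint, so 3 is the maximum.

3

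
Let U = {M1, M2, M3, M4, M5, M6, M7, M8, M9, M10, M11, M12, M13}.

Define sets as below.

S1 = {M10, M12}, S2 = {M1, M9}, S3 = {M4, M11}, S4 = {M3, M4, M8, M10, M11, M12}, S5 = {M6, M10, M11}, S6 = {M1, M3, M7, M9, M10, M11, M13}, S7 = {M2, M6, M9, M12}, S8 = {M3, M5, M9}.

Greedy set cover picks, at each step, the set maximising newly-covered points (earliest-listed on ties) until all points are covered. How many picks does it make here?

4

Greedy: pick S6 (covers 7 new) → pick S4 (covers 3 new) → pick S7 (covers 2 new) → pick S8 (covers 1 new). Total picks: 4.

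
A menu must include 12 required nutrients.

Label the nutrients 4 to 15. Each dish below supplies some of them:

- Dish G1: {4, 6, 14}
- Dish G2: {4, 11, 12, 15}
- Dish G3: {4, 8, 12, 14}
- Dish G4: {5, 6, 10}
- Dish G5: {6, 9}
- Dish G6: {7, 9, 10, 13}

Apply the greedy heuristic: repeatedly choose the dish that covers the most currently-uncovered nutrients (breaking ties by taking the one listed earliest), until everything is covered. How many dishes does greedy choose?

5

Greedy: pick G2 (covers 4 new) → pick G6 (covers 4 new) → pick G1 (covers 2 new) → pick G3 (covers 1 new) → pick G4 (covers 1 new). Total picks: 5.
(The true minimum cover uses only 4 dishes, so greedy is not optimal here.)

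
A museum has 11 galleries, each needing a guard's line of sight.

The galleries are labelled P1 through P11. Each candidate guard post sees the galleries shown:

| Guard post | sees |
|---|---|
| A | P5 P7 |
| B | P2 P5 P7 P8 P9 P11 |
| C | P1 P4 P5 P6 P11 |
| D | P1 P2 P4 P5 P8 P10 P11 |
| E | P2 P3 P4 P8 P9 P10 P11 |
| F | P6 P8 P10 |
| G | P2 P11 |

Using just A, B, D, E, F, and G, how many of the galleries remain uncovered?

Union of A, B, D, E, F, G = {P1, P2, P3, P4, P5, P6, P7, P8, P9, P10, P11} — that's every gallery, so 0 are uncovered.

0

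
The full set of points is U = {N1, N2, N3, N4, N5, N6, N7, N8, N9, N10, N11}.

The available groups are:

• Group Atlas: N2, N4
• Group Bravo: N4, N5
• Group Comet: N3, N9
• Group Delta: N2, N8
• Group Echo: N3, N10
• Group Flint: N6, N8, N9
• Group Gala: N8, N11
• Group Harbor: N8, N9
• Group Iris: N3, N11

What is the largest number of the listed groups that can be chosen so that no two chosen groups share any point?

3

Atlas, Flint, Iris are pairwise disjoint (Atlas={N2,N4}; Flint={N6,N8,N9}; Iris={N3,N11}).
Every remaining group overlaps one of these, and no 4 of the listed groups are pairwise disjoint, so 3 is the maximum.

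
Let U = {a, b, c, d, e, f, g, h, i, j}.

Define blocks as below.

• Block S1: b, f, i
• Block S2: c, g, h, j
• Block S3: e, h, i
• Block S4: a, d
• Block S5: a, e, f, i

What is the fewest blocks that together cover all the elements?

4

S1, S2, S3, and S4 cover everything between them: the union {a, b, c, d, e, f, g, h, i, j} is all of U.
No 3 of the 5 blocks cover everything (all 10 combinations miss at least one element), so 4 is optimal.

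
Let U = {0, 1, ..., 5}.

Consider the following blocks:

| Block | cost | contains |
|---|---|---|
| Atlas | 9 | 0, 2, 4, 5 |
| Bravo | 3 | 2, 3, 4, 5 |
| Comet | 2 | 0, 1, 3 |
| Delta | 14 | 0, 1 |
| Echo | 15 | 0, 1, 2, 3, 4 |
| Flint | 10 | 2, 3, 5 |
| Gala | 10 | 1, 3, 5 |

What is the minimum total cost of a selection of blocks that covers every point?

Bravo, Comet together cover every point (Bravo ∪ Comet = {0, 1, 2, 3, 4, 5}); total cost 3 + 2 = 5.
No covering selection has total cost below 5.

5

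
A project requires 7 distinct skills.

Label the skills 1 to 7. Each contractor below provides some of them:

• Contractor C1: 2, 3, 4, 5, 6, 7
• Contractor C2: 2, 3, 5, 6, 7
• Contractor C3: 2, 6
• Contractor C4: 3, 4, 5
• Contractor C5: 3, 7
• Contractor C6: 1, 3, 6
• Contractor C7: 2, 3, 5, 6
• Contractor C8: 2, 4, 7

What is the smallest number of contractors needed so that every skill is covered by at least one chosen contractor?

C1 and C6 together: C1 ∪ C6 = {1, 2, 3, 4, 5, 6, 7} — every skill is covered.
No single contractor has all 7 skills (the largest, C1, has 6), so 2 is optimal.

2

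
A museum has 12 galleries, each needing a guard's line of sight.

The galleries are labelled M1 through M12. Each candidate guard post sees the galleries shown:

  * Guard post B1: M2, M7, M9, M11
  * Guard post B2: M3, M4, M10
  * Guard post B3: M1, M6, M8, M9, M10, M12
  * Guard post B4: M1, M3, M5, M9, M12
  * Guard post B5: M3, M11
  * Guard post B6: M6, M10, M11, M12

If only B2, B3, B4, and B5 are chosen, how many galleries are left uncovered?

2

Union of B2, B3, B4, B5 = {M1, M3, M4, M5, M6, M8, M9, M10, M11, M12}.
Not covered: M2, M7 — 2 galleries.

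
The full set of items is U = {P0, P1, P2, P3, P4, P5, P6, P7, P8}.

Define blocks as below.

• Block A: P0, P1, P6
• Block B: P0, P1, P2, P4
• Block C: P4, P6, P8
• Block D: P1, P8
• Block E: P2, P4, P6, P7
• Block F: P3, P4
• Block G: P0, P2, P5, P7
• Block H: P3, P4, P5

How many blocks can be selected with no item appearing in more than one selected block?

3

D, F, G are pairwise disjoint (D={P1,P8}; F={P3,P4}; G={P0,P2,P5,P7}).
Every remaining block overlaps one of these, and no 4 of the listed blocks are pairwise disjoint, so 3 is the maximum.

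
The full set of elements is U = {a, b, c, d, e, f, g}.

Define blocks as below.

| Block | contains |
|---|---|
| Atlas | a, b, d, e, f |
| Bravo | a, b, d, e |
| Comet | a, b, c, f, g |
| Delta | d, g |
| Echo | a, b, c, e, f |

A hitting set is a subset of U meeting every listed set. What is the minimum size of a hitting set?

2

H = {a, g} meets every block (each contains at least one member of H), and |H| = 2.
The blocks Delta, Echo are pairwise disjoint, so any hitting set needs a separate element for each — at least 2. Hence 2 is optimal.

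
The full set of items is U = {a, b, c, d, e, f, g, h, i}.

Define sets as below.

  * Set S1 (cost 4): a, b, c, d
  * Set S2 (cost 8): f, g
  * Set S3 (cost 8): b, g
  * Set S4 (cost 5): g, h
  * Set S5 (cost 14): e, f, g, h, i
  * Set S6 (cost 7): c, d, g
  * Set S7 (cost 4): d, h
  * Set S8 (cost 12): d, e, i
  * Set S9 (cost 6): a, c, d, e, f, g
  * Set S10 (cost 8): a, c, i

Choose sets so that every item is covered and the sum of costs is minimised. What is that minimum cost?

18

S1, S5 together cover every item (S1 ∪ S5 = {a, b, c, d, e, f, g, h, i}); total cost 4 + 14 = 18.
The greedy pick S1, S9, S7, S10 costs 22; no covering selection beats 18.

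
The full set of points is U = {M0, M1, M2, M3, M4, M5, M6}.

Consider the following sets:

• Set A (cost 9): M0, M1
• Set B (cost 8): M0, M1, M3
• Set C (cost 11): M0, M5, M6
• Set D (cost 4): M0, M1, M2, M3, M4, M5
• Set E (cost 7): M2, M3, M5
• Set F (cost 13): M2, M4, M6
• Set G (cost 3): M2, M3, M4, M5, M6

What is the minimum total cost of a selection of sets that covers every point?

D, G together cover every point (D ∪ G = {M0, M1, M2, M3, M4, M5, M6}); total cost 4 + 3 = 7.
No covering selection has total cost below 7.

7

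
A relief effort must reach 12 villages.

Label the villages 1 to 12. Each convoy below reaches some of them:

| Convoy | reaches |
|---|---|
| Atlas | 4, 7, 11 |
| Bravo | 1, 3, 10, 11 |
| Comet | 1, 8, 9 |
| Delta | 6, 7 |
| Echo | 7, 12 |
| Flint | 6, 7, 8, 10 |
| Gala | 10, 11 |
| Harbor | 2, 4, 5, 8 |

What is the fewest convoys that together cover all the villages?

5

Bravo and Comet and Echo and Flint and Harbor together: Bravo ∪ Comet ∪ Echo ∪ Flint ∪ Harbor = {1, 2, 3, 4, 5, 6, 7, 8, 9, 10, 11, 12} — every village is covered.
No 4 of the 8 convoys cover everything (all 70 combinations miss at least one village), so 5 is optimal.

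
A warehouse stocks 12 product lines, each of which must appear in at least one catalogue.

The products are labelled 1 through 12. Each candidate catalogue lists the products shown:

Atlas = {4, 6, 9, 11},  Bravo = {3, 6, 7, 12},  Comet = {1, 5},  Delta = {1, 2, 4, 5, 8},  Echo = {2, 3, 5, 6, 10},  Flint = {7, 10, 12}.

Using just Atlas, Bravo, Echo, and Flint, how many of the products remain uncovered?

Union of Atlas, Bravo, Echo, Flint = {2, 3, 4, 5, 6, 7, 9, 10, 11, 12}.
Not covered: 1, 8 — 2 products.

2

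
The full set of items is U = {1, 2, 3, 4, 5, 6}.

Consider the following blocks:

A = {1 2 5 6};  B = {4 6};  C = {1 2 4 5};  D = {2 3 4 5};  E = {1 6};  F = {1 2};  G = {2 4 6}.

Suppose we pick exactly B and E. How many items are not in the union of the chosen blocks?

Union of B, E = {1, 4, 6}.
Not covered: 2, 3, 5 — 3 items.

3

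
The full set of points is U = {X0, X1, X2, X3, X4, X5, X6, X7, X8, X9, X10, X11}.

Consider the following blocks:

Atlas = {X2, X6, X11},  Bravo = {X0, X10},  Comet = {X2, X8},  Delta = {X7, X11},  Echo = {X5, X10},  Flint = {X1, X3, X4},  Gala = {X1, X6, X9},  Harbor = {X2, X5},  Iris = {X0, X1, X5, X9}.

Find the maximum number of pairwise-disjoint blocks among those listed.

4

Bravo, Comet, Delta, Flint are pairwise disjoint (Bravo={X0,X10}; Comet={X2,X8}; Delta={X7,X11}; Flint={X1,X3,X4}).
Every remaining block overlaps one of these, and no 5 of the listed blocks are pairwise disjoint, so 4 is the maximum.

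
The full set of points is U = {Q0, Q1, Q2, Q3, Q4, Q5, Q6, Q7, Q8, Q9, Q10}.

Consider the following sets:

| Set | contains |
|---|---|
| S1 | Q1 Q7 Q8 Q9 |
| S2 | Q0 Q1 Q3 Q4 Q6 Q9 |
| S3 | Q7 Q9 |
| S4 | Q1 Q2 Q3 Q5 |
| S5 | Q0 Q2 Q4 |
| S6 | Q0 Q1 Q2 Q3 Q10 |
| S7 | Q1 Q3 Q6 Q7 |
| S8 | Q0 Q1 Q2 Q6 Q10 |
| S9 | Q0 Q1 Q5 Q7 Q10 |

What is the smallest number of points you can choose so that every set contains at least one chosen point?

3

H = {Q0, Q3, Q7} meets every set (each contains at least one member of H), and |H| = 3.
No choice of 2 points meets every set, so 3 is the minimum.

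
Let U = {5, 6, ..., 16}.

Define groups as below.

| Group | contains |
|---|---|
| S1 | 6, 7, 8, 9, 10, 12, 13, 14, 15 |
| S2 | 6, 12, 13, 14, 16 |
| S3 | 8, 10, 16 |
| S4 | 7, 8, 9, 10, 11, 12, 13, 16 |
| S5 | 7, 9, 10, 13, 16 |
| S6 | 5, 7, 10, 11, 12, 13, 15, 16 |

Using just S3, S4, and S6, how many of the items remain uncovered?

Union of S3, S4, S6 = {5, 7, 8, 9, 10, 11, 12, 13, 15, 16}.
Not covered: 6, 14 — 2 items.

2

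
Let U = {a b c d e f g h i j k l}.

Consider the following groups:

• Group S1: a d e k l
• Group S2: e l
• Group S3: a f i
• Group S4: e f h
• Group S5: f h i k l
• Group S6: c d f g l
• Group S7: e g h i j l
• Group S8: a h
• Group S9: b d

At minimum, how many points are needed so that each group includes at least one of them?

Take T = {a, b, e, f}. Each listed group contains at least one of these, so T is a hitting set of size 4.
No choice of 3 points meets every group, so 4 is the minimum.

4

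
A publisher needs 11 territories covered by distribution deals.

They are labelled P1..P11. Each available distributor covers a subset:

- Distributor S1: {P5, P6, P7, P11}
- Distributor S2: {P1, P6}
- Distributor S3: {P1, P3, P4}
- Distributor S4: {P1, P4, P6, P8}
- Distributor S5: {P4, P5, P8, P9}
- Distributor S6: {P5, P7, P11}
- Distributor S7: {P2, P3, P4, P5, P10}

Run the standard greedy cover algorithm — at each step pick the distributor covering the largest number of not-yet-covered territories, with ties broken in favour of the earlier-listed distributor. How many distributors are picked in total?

4

Greedy: pick S7 (covers 5 new) → pick S1 (covers 3 new) → pick S4 (covers 2 new) → pick S5 (covers 1 new). Total picks: 4.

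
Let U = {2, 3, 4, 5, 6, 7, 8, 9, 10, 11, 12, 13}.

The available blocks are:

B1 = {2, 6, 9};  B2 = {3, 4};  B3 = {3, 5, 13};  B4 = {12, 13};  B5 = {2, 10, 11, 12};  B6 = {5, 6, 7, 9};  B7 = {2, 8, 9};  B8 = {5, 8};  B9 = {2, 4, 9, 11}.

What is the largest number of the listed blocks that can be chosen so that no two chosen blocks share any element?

B1, B2, B4, B8 are pairwise disjoint (B1={2,6,9}; B2={3,4}; B4={12,13}; B8={5,8}).
Every remaining block overlaps one of these, and no 5 of the listed blocks are pairwise disjoint, so 4 is the maximum.

4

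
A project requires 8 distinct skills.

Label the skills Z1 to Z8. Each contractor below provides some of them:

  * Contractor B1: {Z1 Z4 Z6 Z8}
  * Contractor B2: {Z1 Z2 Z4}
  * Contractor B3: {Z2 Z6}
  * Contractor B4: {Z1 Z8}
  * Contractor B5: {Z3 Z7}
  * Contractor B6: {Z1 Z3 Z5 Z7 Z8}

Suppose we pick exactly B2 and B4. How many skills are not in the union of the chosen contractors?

4

Union of B2, B4 = {Z1, Z2, Z4, Z8}.
Not covered: Z3, Z5, Z6, Z7 — 4 skills.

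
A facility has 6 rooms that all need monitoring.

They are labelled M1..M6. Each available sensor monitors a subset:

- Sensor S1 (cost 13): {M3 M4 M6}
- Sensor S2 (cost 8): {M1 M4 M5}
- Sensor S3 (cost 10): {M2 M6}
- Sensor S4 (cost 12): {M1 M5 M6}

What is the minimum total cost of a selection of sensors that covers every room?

31

S1, S2, S3 together cover every room (S1 ∪ S2 ∪ S3 = {M1, M2, M3, M4, M5, M6}); total cost 13 + 8 + 10 = 31.
No covering selection has total cost below 31.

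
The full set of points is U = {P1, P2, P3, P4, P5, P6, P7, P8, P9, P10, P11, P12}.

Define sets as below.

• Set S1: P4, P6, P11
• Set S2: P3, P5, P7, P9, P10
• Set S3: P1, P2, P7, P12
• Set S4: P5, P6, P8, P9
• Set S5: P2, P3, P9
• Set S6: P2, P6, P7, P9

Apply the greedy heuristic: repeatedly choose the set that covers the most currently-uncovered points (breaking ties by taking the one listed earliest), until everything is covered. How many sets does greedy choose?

4

Greedy: pick S2 (covers 5 new) → pick S1 (covers 3 new) → pick S3 (covers 3 new) → pick S4 (covers 1 new). Total picks: 4.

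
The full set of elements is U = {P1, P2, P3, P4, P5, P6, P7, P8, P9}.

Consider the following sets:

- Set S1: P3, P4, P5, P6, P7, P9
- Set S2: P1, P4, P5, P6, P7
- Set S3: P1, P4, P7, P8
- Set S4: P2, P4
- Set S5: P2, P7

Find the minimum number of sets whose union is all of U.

3

S1 and S3 and S4 together: S1 ∪ S3 ∪ S4 = {P1, P2, P3, P4, P5, P6, P7, P8, P9} — every element is covered.
Only S1 contains P3, so S1 is forced; the remaining 3 elements need at least 2 more sets (each remaining set adds at most 2) — so at least 3 sets are needed, and 3 is optimal.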